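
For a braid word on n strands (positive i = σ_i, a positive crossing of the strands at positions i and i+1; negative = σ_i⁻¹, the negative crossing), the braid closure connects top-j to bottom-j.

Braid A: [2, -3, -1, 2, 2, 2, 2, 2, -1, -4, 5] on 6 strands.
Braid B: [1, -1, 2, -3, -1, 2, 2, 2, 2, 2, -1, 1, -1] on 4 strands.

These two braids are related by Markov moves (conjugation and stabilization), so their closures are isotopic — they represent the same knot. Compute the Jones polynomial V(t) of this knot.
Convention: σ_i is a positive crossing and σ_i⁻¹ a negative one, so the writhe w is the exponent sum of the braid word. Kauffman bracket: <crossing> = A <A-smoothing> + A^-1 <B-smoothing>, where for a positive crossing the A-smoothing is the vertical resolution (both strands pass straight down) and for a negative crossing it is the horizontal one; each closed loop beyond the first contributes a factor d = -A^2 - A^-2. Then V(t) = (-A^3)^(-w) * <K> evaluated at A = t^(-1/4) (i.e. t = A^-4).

Markov-equivalent braids have isotopic closures, hence identical knot invariants. Strip the Markov moves from each word to reach a common short braid β, then compute V(t) once on β.
Braid A: s2 s3^-1 s1^-1 s2 s2 s2 s2 s2 s1^-1 s4^-1 s5 on 6 strands reduces by inverse Markov moves (closure unchanged at each step):
  Destabilize: the word has the form β·s5 where s5 occurs only as the final letter (β ∈ B_5); drop it and the last strand → 5 strands.
  Destabilize: the word has the form β·s4^-1 where s4^-1 occurs only as the final letter (β ∈ B_4); drop it and the last strand → 4 strands.
Reduced to β = s2 s3^-1 s1^-1 s2 s2 s2 s2 s2 s1^-1 on 4 strands, 9 crossings.
Braid B: s1 s1^-1 s2 s3^-1 s1^-1 s2 s2 s2 s2 s2 s1^-1 s1 s1^-1 on 4 strands reduces by inverse Markov moves (closure unchanged at each step):
  Deconjugate: the word is γ·β·γ⁻¹ with γ = s1 (prefix) and γ⁻¹ = s1^-1 (suffix); strip both.
  Deconjugate: the word is γ·β·γ⁻¹ with γ = s1^-1 (prefix) and γ⁻¹ = s1 (suffix); strip both.
Reduced to β = s2 s3^-1 s1^-1 s2 s2 s2 s2 s2 s1^-1 on 4 strands, 9 crossings.
Both give the same β = s2 s3^-1 s1^-1 s2 s2 s2 s2 s2 s1^-1 on 4 strands, so one state sum suffices:
Braid: s2 s3^-1 s1^-1 s2 s2 s2 s2 s2 s1^-1 on 4 strands, 9 crossings.
Writhe w = (#positive) - (#negative) = 6 - 3 = 3.
State-sum expansion of <K>. There are 2^9 = 512 states.
Each crossing splits two ways (0=vertical, 1=horizontal). The state's weight is A^(#A-smoothings - #B-smoothings) * d^(loops - 1).
Tabulate the states by total A-exponent and number of loops L (A-exp: L × count):
  A^9: L=3 ×1
  A^7: L=2 ×8, L=4 ×1
  A^5: L=1 ×17, L=3 ×19
  A^3: L=2 ×63, L=4 ×21
  A^1: L=3 ×111, L=5 ×15
  A^-1: L=4 ×120, L=6 ×6
  A^-3: L=5 ×83, L=7 ×1
  A^-5: L=6 ×36
  A^-7: L=7 ×9
  A^-9: L=8 ×1
Each group contributes A^e * Σ count * d^(L-1):
Powers of d = -A^2 - A^-2: d^2 = A^4 + 2 + A^-4; d^3 = -A^6 - 3*A^2 - 3*A^-2 - A^-6; d^4 = A^8 + 4*A^4 + 6 + 4*A^-4 + A^-8; d^5 = -A^10 - 5*A^6 - 10*A^2 - 10*A^-2 - 5*A^-6 - A^-10; d^6 = A^12 + 6*A^8 + 15*A^4 + 20 + 15*A^-4 + 6*A^-8 + A^-12; d^7 = -A^14 - 7*A^10 - 21*A^6 - 35*A^2 - 35*A^-2 - 21*A^-6 - 7*A^-10 - A^-14.
  A^9 * (d^2) = A^13 + 2*A^9 + A^5
  A^7 * (8*d + d^3) = -A^13 - 11*A^9 - 11*A^5 - A
  A^5 * (17 + 19*d^2) = 19*A^9 + 55*A^5 + 19*A
  A^3 * (63*d + 21*d^3) = -21*A^9 - 126*A^5 - 126*A - 21*A^-3
  A^1 * (111*d^2 + 15*d^4) = 15*A^9 + 171*A^5 + 312*A + 171*A^-3 + 15*A^-7
  A^-1 * (120*d^3 + 6*d^5) = -6*A^9 - 150*A^5 - 420*A - 420*A^-3 - 150*A^-7 - 6*A^-11
  A^-3 * (83*d^4 + d^6) = A^9 + 89*A^5 + 347*A + 518*A^-3 + 347*A^-7 + 89*A^-11 + A^-15
  A^-5 * (36*d^5) = -36*A^5 - 180*A - 360*A^-3 - 360*A^-7 - 180*A^-11 - 36*A^-15
  A^-7 * (9*d^6) = 9*A^5 + 54*A + 135*A^-3 + 180*A^-7 + 135*A^-11 + 54*A^-15 + 9*A^-19
  A^-9 * (d^7) = -A^5 - 7*A - 21*A^-3 - 35*A^-7 - 35*A^-11 - 21*A^-15 - 7*A^-19 - A^-23
Summing the groups: <K> = -A^9 + A^5 - 2*A + 2*A^-3 - 3*A^-7 + 3*A^-11 - 2*A^-15 + 2*A^-19 - A^-23
Normalise by the writhe: (-A^3)^(-w) = (-A^3)^(-3) = -A^-9, so f(A) = -A^-9 * <K> = 1 - A^-4 + 2*A^-8 - 2*A^-12 + 3*A^-16 - 3*A^-20 + 2*A^-24 - 2*A^-28 + A^-32.
Substitute A = t^(-1/4), i.e. A^e → t^(-e/4): V(t) = t^8 - 2*t^7 + 2*t^6 - 3*t^5 + 3*t^4 - 2*t^3 + 2*t^2 - t + 1

Answer: t^8 - 2*t^7 + 2*t^6 - 3*t^5 + 3*t^4 - 2*t^3 + 2*t^2 - t + 1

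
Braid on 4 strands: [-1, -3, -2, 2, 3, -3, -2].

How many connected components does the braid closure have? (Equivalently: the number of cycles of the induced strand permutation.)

Track the strand permutation on 4 strands, starting from identity.
  step 1: s1^-1 swaps positions 1,2 -> [2 1 3 4]
  step 2: s3^-1 swaps positions 3,4 -> [2 1 4 3]
  step 3: s2^-1 swaps positions 2,3 -> [2 4 1 3]
  step 4: s2 swaps positions 2,3 -> [2 1 4 3]
  step 5: s3 swaps positions 3,4 -> [2 1 3 4]
  step 6: s3^-1 swaps positions 3,4 -> [2 1 4 3]
  step 7: s2^-1 swaps positions 2,3 -> [2 4 1 3]
Final permutation (position -> original strand): [2 4 1 3]
Closure components = cycle count of this permutation = 1.

Answer: 1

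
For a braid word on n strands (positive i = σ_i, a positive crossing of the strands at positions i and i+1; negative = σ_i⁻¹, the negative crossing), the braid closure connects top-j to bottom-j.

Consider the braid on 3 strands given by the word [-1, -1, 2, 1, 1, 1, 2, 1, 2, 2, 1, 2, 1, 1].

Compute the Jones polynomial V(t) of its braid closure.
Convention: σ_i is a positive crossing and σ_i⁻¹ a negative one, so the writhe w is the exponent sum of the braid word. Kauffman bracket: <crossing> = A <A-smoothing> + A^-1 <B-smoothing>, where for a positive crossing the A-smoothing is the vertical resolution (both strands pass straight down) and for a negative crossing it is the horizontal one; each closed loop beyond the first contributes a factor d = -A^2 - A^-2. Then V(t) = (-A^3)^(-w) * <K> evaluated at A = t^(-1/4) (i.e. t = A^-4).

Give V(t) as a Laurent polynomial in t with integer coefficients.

-t^10 + t^6 + t^4

Derivation:
The presented braid s1^-1 s1^-1 s2 s1 s1 s1 s2 s1 s2 s2 s1 s2 s1 s1 on 3 strands reduces by inverse Markov moves (closure unchanged at each step):
  Deconjugate: the word is γ·β·γ⁻¹ with γ = s1^-1 (prefix) and γ⁻¹ = s1 (suffix); strip both.
  Deconjugate: the word is γ·β·γ⁻¹ with γ = s1^-1 (prefix) and γ⁻¹ = s1 (suffix); strip both.
Reduced to β = s2 s1 s1 s1 s2 s1 s2 s2 s1 s2 on 3 strands, 10 crossings.
Compute on β:
Braid: s2 s1 s1 s1 s2 s1 s2 s2 s1 s2 on 3 strands, 10 crossings.
Writhe w = (#positive) - (#negative) = 10 - 0 = 10.
Computing the Kauffman bracket via state sum. There are 2^10 = 1024 states.
Smooth each crossing (0=||, 1=⌣⌢); contribution A^(Σ sign_k(1-2s_k)) * d^(L-1).
Tabulate the states by total A-exponent and number of loops L (A-exp: L × count):
  A^10: L=3 ×1
  A^8: L=2 ×10
  A^6: L=1 ×25, L=3 ×20
  A^4: L=2 ×100, L=4 ×20
  A^2: L=1 ×36, L=3 ×164, L=5 ×10
  A^0: L=2 ×108, L=4 ×142, L=6 ×2
  A^-2: L=1 ×12, L=3 ×129, L=5 ×69
  A^-4: L=2 ×24, L=4 ×78, L=6 ×18
  A^-6: L=3 ×19, L=5 ×24, L=7 ×2
  A^-8: L=4 ×7, L=6 ×3
  A^-10: L=5 ×1
Each group contributes A^e * Σ count * d^(L-1):
Powers of d = -A^2 - A^-2: d^2 = A^4 + 2 + A^-4; d^3 = -A^6 - 3*A^2 - 3*A^-2 - A^-6; d^4 = A^8 + 4*A^4 + 6 + 4*A^-4 + A^-8; d^5 = -A^10 - 5*A^6 - 10*A^2 - 10*A^-2 - 5*A^-6 - A^-10; d^6 = A^12 + 6*A^8 + 15*A^4 + 20 + 15*A^-4 + 6*A^-8 + A^-12.
  A^10 * (d^2) = A^14 + 2*A^10 + A^6
  A^8 * (10*d) = -10*A^10 - 10*A^6
  A^6 * (25 + 20*d^2) = 20*A^10 + 65*A^6 + 20*A^2
  A^4 * (100*d + 20*d^3) = -20*A^10 - 160*A^6 - 160*A^2 - 20*A^-2
  A^2 * (36 + 164*d^2 + 10*d^4) = 10*A^10 + 204*A^6 + 424*A^2 + 204*A^-2 + 10*A^-6
  A^0 * (108*d + 142*d^3 + 2*d^5) = -2*A^10 - 152*A^6 - 554*A^2 - 554*A^-2 - 152*A^-6 - 2*A^-10
  A^-2 * (12 + 129*d^2 + 69*d^4) = 69*A^6 + 405*A^2 + 684*A^-2 + 405*A^-6 + 69*A^-10
  A^-4 * (24*d + 78*d^3 + 18*d^5) = -18*A^6 - 168*A^2 - 438*A^-2 - 438*A^-6 - 168*A^-10 - 18*A^-14
  A^-6 * (19*d^2 + 24*d^4 + 2*d^6) = 2*A^6 + 36*A^2 + 145*A^-2 + 222*A^-6 + 145*A^-10 + 36*A^-14 + 2*A^-18
  A^-8 * (7*d^3 + 3*d^5) = -3*A^2 - 22*A^-2 - 51*A^-6 - 51*A^-10 - 22*A^-14 - 3*A^-18
  A^-10 * (d^4) = A^-2 + 4*A^-6 + 6*A^-10 + 4*A^-14 + A^-18
Summing the groups: <K> = A^14 + A^6 - A^-10
Normalise by the writhe: (-A^3)^(-w) = (-A^3)^(-10) = A^-30, so f(A) = A^-30 * <K> = A^-16 + A^-24 - A^-40.
Substitute A = t^(-1/4), i.e. A^e → t^(-e/4): V(t) = -t^10 + t^6 + t^4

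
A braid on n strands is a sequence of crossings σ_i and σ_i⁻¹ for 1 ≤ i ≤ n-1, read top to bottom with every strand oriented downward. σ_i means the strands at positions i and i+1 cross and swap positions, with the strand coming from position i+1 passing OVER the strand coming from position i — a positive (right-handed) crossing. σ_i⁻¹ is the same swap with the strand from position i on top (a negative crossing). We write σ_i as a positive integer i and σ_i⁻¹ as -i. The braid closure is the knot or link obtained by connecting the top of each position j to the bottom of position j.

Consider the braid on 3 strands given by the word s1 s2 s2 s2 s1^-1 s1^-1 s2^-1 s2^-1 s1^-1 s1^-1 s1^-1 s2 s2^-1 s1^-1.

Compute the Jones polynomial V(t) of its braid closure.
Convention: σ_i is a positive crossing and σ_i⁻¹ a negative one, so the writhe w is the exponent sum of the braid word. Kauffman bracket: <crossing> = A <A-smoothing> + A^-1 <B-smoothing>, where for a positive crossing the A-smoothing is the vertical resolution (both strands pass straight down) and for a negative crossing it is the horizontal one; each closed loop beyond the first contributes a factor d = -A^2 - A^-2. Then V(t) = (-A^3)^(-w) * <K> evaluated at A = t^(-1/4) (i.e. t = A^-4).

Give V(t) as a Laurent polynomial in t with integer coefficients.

-1 + 3*t^-1 - 4*t^-2 + 6*t^-3 - 5*t^-4 + 5*t^-5 - 4*t^-6 + 2*t^-7 - t^-8

Derivation:
The presented braid s1 s2 s2 s2 s1^-1 s1^-1 s2^-1 s2^-1 s1^-1 s1^-1 s1^-1 s2 s2^-1 s1^-1 on 3 strands reduces by inverse Markov moves (closure unchanged at each step):
  Deconjugate: the word is γ·β·γ⁻¹ with γ = s1 s2 (prefix) and γ⁻¹ = s2^-1 s1^-1 (suffix); strip both.
Reduced to β = s2 s2 s1^-1 s1^-1 s2^-1 s2^-1 s1^-1 s1^-1 s1^-1 s2 on 3 strands, 10 crossings.
Compute on β:
Braid: s2 s2 s1^-1 s1^-1 s2^-1 s2^-1 s1^-1 s1^-1 s1^-1 s2 on 3 strands, 10 crossings.
Writhe w = (#positive) - (#negative) = 3 - 7 = -4.
State-sum expansion of <K>. There are 2^10 = 1024 states.
Each crossing splits two ways (0=vertical, 1=horizontal). The state's weight is A^(#A-smoothings - #B-smoothings) * d^(loops - 1).
Tabulate the states by total A-exponent and number of loops L (A-exp: L × count):
  A^10: L=6 ×1
  A^8: L=5 ×10
  A^6: L=4 ×41, L=6 ×4
  A^4: L=3 ×87, L=5 ×32, L=7 ×1
  A^2: L=2 ×97, L=4 ×100, L=6 ×13
  A^0: L=1 ×46, L=3 ×152, L=5 ×52, L=7 ×2
  A^-2: L=2 ×103, L=4 ×96, L=6 ×11
  A^-4: L=1 ×15, L=3 ×79, L=5 ×26
  A^-6: L=2 ×18, L=4 ×26, L=6 ×1
  A^-8: L=3 ×8, L=5 ×2
  A^-10: L=4 ×1
Each group contributes A^e * Σ count * d^(L-1):
Powers of d = -A^2 - A^-2: d^2 = A^4 + 2 + A^-4; d^3 = -A^6 - 3*A^2 - 3*A^-2 - A^-6; d^4 = A^8 + 4*A^4 + 6 + 4*A^-4 + A^-8; d^5 = -A^10 - 5*A^6 - 10*A^2 - 10*A^-2 - 5*A^-6 - A^-10; d^6 = A^12 + 6*A^8 + 15*A^4 + 20 + 15*A^-4 + 6*A^-8 + A^-12.
  A^10 * (d^5) = -A^20 - 5*A^16 - 10*A^12 - 10*A^8 - 5*A^4 - 1
  A^8 * (10*d^4) = 10*A^16 + 40*A^12 + 60*A^8 + 40*A^4 + 10
  A^6 * (41*d^3 + 4*d^5) = -4*A^16 - 61*A^12 - 163*A^8 - 163*A^4 - 61 - 4*A^-4
  A^4 * (87*d^2 + 32*d^4 + d^6) = A^16 + 38*A^12 + 230*A^8 + 386*A^4 + 230 + 38*A^-4 + A^-8
  A^2 * (97*d + 100*d^3 + 13*d^5) = -13*A^12 - 165*A^8 - 527*A^4 - 527 - 165*A^-4 - 13*A^-8
  A^0 * (46 + 152*d^2 + 52*d^4 + 2*d^6) = 2*A^12 + 64*A^8 + 390*A^4 + 702 + 390*A^-4 + 64*A^-8 + 2*A^-12
  A^-2 * (103*d + 96*d^3 + 11*d^5) = -11*A^8 - 151*A^4 - 501 - 501*A^-4 - 151*A^-8 - 11*A^-12
  A^-4 * (15 + 79*d^2 + 26*d^4) = 26*A^4 + 183 + 329*A^-4 + 183*A^-8 + 26*A^-12
  A^-6 * (18*d + 26*d^3 + d^5) = -A^4 - 31 - 106*A^-4 - 106*A^-8 - 31*A^-12 - A^-16
  A^-8 * (8*d^2 + 2*d^4) = 2 + 16*A^-4 + 28*A^-8 + 16*A^-12 + 2*A^-16
  A^-10 * (d^3) = -A^-4 - 3*A^-8 - 3*A^-12 - A^-16
Summing the groups: <K> = -A^20 + 2*A^16 - 4*A^12 + 5*A^8 - 5*A^4 + 6 - 4*A^-4 + 3*A^-8 - A^-12
Normalise by the writhe: (-A^3)^(-w) = (-A^3)^(4) = A^12, so f(A) = A^12 * <K> = -A^32 + 2*A^28 - 4*A^24 + 5*A^20 - 5*A^16 + 6*A^12 - 4*A^8 + 3*A^4 - 1.
Substitute A = t^(-1/4), i.e. A^e → t^(-e/4): V(t) = -1 + 3*t^-1 - 4*t^-2 + 6*t^-3 - 5*t^-4 + 5*t^-5 - 4*t^-6 + 2*t^-7 - t^-8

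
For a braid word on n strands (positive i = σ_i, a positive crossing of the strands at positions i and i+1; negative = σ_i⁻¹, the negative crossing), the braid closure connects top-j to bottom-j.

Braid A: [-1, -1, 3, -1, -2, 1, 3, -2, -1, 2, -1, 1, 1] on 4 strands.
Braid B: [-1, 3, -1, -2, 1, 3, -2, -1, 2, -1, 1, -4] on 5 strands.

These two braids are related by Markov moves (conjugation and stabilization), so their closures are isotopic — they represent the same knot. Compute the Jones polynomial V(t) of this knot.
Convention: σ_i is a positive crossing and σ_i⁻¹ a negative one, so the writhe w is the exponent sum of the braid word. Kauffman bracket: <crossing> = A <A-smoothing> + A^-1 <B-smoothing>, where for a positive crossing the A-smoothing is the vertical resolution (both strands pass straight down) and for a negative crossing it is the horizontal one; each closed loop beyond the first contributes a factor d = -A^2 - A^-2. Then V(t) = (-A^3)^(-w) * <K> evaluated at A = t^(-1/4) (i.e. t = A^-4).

t^2 - 2*t + 3 - 3*t^-1 + 3*t^-2 - 2*t^-3 + 2*t^-4 - t^-5

Derivation:
Markov-equivalent braids have isotopic closures, hence identical knot invariants. Strip the Markov moves from each word to reach a common short braid β, then compute V(t) once on β.
Braid A: s1^-1 s1^-1 s3 s1^-1 s2^-1 s1 s3 s2^-1 s1^-1 s2 s1^-1 s1 s1 on 4 strands reduces by inverse Markov moves (closure unchanged at each step):
  Deconjugate: the word is γ·β·γ⁻¹ with γ = s1^-1 s1^-1 (prefix) and γ⁻¹ = s1 s1 (suffix); strip both.
Reduced to β = s3 s1^-1 s2^-1 s1 s3 s2^-1 s1^-1 s2 s1^-1 on 4 strands, 9 crossings.
Braid B: s1^-1 s3 s1^-1 s2^-1 s1 s3 s2^-1 s1^-1 s2 s1^-1 s1 s4^-1 on 5 strands reduces by inverse Markov moves (closure unchanged at each step):
  Destabilize: the word has the form β·s4^-1 where s4^-1 occurs only as the final letter (β ∈ B_4); drop it and the last strand → 4 strands.
  Deconjugate: the word is γ·β·γ⁻¹ with γ = s1^-1 (prefix) and γ⁻¹ = s1 (suffix); strip both.
Reduced to β = s3 s1^-1 s2^-1 s1 s3 s2^-1 s1^-1 s2 s1^-1 on 4 strands, 9 crossings.
Both give the same β = s3 s1^-1 s2^-1 s1 s3 s2^-1 s1^-1 s2 s1^-1 on 4 strands, so one state sum suffices:
Braid: s3 s1^-1 s2^-1 s1 s3 s2^-1 s1^-1 s2 s1^-1 on 4 strands, 9 crossings.
Writhe w = (#positive) - (#negative) = 4 - 5 = -1.
Enumerate smoothing states for the bracket polynomial. There are 2^9 = 512 states.
Each crossing splits two ways (0=vertical, 1=horizontal). The state's weight is A^(#A-smoothings - #B-smoothings) * d^(loops - 1).
Tabulate the states by total A-exponent and number of loops L (A-exp: L × count):
  A^9: L=5 ×1
  A^7: L=4 ×9
  A^5: L=3 ×32, L=5 ×4
  A^3: L=2 ×53, L=4 ×30, L=6 ×1
  A^1: L=1 ×35, L=3 ×80, L=5 ×11
  A^-1: L=2 ×86, L=4 ×39, L=6 ×1
  A^-3: L=1 ×21, L=3 ×58, L=5 ×5
  A^-5: L=2 ×26, L=4 ×10
  A^-7: L=1 ×3, L=3 ×6
  A^-9: L=2 ×1
Each group contributes A^e * Σ count * d^(L-1):
Powers of d = -A^2 - A^-2: d^2 = A^4 + 2 + A^-4; d^3 = -A^6 - 3*A^2 - 3*A^-2 - A^-6; d^4 = A^8 + 4*A^4 + 6 + 4*A^-4 + A^-8; d^5 = -A^10 - 5*A^6 - 10*A^2 - 10*A^-2 - 5*A^-6 - A^-10.
  A^9 * (d^4) = A^17 + 4*A^13 + 6*A^9 + 4*A^5 + A
  A^7 * (9*d^3) = -9*A^13 - 27*A^9 - 27*A^5 - 9*A
  A^5 * (32*d^2 + 4*d^4) = 4*A^13 + 48*A^9 + 88*A^5 + 48*A + 4*A^-3
  A^3 * (53*d + 30*d^3 + d^5) = -A^13 - 35*A^9 - 153*A^5 - 153*A - 35*A^-3 - A^-7
  A^1 * (35 + 80*d^2 + 11*d^4) = 11*A^9 + 124*A^5 + 261*A + 124*A^-3 + 11*A^-7
  A^-1 * (86*d + 39*d^3 + d^5) = -A^9 - 44*A^5 - 213*A - 213*A^-3 - 44*A^-7 - A^-11
  A^-3 * (21 + 58*d^2 + 5*d^4) = 5*A^5 + 78*A + 167*A^-3 + 78*A^-7 + 5*A^-11
  A^-5 * (26*d + 10*d^3) = -10*A - 56*A^-3 - 56*A^-7 - 10*A^-11
  A^-7 * (3 + 6*d^2) = 6*A^-3 + 15*A^-7 + 6*A^-11
  A^-9 * (d) = -A^-7 - A^-11
Summing the groups: <K> = A^17 - 2*A^13 + 2*A^9 - 3*A^5 + 3*A - 3*A^-3 + 2*A^-7 - A^-11
Normalise by the writhe: (-A^3)^(-w) = (-A^3)^(1) = -A^3, so f(A) = -A^3 * <K> = -A^20 + 2*A^16 - 2*A^12 + 3*A^8 - 3*A^4 + 3 - 2*A^-4 + A^-8.
Substitute A = t^(-1/4), i.e. A^e → t^(-e/4): V(t) = t^2 - 2*t + 3 - 3*t^-1 + 3*t^-2 - 2*t^-3 + 2*t^-4 - t^-5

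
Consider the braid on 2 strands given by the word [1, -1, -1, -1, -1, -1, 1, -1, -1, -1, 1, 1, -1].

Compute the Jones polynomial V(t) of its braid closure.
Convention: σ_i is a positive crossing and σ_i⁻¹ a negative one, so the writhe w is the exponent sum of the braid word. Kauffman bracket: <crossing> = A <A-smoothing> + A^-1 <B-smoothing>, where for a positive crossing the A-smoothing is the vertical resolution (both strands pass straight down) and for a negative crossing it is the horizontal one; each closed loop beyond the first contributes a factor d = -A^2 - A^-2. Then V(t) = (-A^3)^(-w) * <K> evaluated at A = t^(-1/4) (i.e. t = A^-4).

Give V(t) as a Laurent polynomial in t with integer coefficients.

t^-2 + t^-4 - t^-5 + t^-6 - t^-7

Derivation:
The presented braid s1 s1^-1 s1^-1 s1^-1 s1^-1 s1^-1 s1 s1^-1 s1^-1 s1^-1 s1 s1 s1^-1 on 2 strands reduces by inverse Markov moves (closure unchanged at each step):
  Deconjugate: the word is γ·β·γ⁻¹ with γ = s1 s1^-1 (prefix) and γ⁻¹ = s1 s1^-1 (suffix); strip both.
Reduced to β = s1^-1 s1^-1 s1^-1 s1^-1 s1 s1^-1 s1^-1 s1^-1 s1 on 2 strands, 9 crossings.
Compute on β:
First cancel adjacent σ_i σ_i⁻¹ pairs (Reidemeister II — same braid, same closure): s1^-1 s1^-1 s1^-1 s1^-1 s1 s1^-1 s1^-1 s1^-1 s1 → s1^-1 s1^-1 s1^-1 s1^-1 s1^-1.
Braid: s1^-1 s1^-1 s1^-1 s1^-1 s1^-1 on 2 strands, 5 crossings.
Writhe w = (#positive) - (#negative) = 0 - 5 = -5.
Computing the Kauffman bracket via state sum. There are 2^5 = 32 states.
For each crossing: s=0 is the vertical smoothing, s=1 horizontal. Crossing k contributes A^(sign_k * (1 - 2*s_k)); loop factor d = -A^2 - A^-2.
  state 00000: A-exp=-5, loops=2, term = A^-5 * d^1
  state 00001: A-exp=-3, loops=1, term = A^-3 * d^0
  state 00010: A-exp=-3, loops=1, term = A^-3 * d^0
  state 00011: A-exp=-1, loops=2, term = A^-1 * d^1
  state 00100: A-exp=-3, loops=1, term = A^-3 * d^0
  state 00101: A-exp=-1, loops=2, term = A^-1 * d^1
  state 00110: A-exp=-1, loops=2, term = A^-1 * d^1
  state 00111: A-exp=+1, loops=3, term = A^1 * d^2
  state 01000: A-exp=-3, loops=1, term = A^-3 * d^0
  state 01001: A-exp=-1, loops=2, term = A^-1 * d^1
  state 01010: A-exp=-1, loops=2, term = A^-1 * d^1
  state 01011: A-exp=+1, loops=3, term = A^1 * d^2
  state 01100: A-exp=-1, loops=2, term = A^-1 * d^1
  state 01101: A-exp=+1, loops=3, term = A^1 * d^2
  state 01110: A-exp=+1, loops=3, term = A^1 * d^2
  state 01111: A-exp=+3, loops=4, term = A^3 * d^3
  state 10000: A-exp=-3, loops=1, term = A^-3 * d^0
  state 10001: A-exp=-1, loops=2, term = A^-1 * d^1
  state 10010: A-exp=-1, loops=2, term = A^-1 * d^1
  state 10011: A-exp=+1, loops=3, term = A^1 * d^2
  state 10100: A-exp=-1, loops=2, term = A^-1 * d^1
  state 10101: A-exp=+1, loops=3, term = A^1 * d^2
  state 10110: A-exp=+1, loops=3, term = A^1 * d^2
  state 10111: A-exp=+3, loops=4, term = A^3 * d^3
  state 11000: A-exp=-1, loops=2, term = A^-1 * d^1
  state 11001: A-exp=+1, loops=3, term = A^1 * d^2
  state 11010: A-exp=+1, loops=3, term = A^1 * d^2
  state 11011: A-exp=+3, loops=4, term = A^3 * d^3
  state 11100: A-exp=+1, loops=3, term = A^1 * d^2
  state 11101: A-exp=+3, loops=4, term = A^3 * d^3
  state 11110: A-exp=+3, loops=4, term = A^3 * d^3
  state 11111: A-exp=+5, loops=5, term = A^5 * d^4
Collect the terms by A-exponent (count of states per loop number):
Powers of d = -A^2 - A^-2: d^2 = A^4 + 2 + A^-4; d^3 = -A^6 - 3*A^2 - 3*A^-2 - A^-6; d^4 = A^8 + 4*A^4 + 6 + 4*A^-4 + A^-8.
  A^5 * (d^4) = A^13 + 4*A^9 + 6*A^5 + 4*A + A^-3
  A^3 * (5*d^3) = -5*A^9 - 15*A^5 - 15*A - 5*A^-3
  A^1 * (10*d^2) = 10*A^5 + 20*A + 10*A^-3
  A^-1 * (10*d) = -10*A - 10*A^-3
  A^-3 * (5) = 5*A^-3
  A^-5 * (d) = -A^-3 - A^-7
Summing the groups: <K> = A^13 - A^9 + A^5 - A - A^-7
Normalise by the writhe: (-A^3)^(-w) = (-A^3)^(5) = -A^15, so f(A) = -A^15 * <K> = -A^28 + A^24 - A^20 + A^16 + A^8.
Substitute A = t^(-1/4), i.e. A^e → t^(-e/4): V(t) = t^-2 + t^-4 - t^-5 + t^-6 - t^-7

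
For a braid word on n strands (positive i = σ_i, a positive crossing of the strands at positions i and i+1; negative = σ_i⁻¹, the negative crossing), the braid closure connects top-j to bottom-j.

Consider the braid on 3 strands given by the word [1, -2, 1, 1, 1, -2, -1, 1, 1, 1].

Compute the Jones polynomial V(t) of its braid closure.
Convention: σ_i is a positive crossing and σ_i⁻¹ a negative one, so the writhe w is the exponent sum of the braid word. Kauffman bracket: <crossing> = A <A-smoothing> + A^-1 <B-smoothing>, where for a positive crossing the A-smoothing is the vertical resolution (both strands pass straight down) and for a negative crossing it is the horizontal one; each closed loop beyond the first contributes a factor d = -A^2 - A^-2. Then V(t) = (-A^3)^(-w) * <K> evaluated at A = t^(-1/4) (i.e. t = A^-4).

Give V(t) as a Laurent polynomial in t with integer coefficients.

First cancel adjacent σ_i σ_i⁻¹ pairs (Reidemeister II — same braid, same closure): s1 s2^-1 s1 s1 s1 s2^-1 s1^-1 s1 s1 s1 → s1 s2^-1 s1 s1 s1 s2^-1 s1 s1.
Braid: s1 s2^-1 s1 s1 s1 s2^-1 s1 s1 on 3 strands, 8 crossings.
Writhe w = (#positive) - (#negative) = 6 - 2 = 4.
Computing the Kauffman bracket via state sum. There are 2^8 = 256 states.
Smooth each crossing (0=||, 1=⌣⌢); contribution A^(Σ sign_k(1-2s_k)) * d^(L-1).
Tabulate the states by total A-exponent and number of loops L (A-exp: L × count):
  A^8: L=3 ×1
  A^6: L=2 ×8
  A^4: L=1 ×21, L=3 ×7
  A^2: L=2 ×54, L=4 ×2
  A^0: L=3 ×70
  A^-2: L=4 ×56
  A^-4: L=5 ×28
  A^-6: L=6 ×8
  A^-8: L=7 ×1
Each group contributes A^e * Σ count * d^(L-1):
Powers of d = -A^2 - A^-2: d^2 = A^4 + 2 + A^-4; d^3 = -A^6 - 3*A^2 - 3*A^-2 - A^-6; d^4 = A^8 + 4*A^4 + 6 + 4*A^-4 + A^-8; d^5 = -A^10 - 5*A^6 - 10*A^2 - 10*A^-2 - 5*A^-6 - A^-10; d^6 = A^12 + 6*A^8 + 15*A^4 + 20 + 15*A^-4 + 6*A^-8 + A^-12.
  A^8 * (d^2) = A^12 + 2*A^8 + A^4
  A^6 * (8*d) = -8*A^8 - 8*A^4
  A^4 * (21 + 7*d^2) = 7*A^8 + 35*A^4 + 7
  A^2 * (54*d + 2*d^3) = -2*A^8 - 60*A^4 - 60 - 2*A^-4
  A^0 * (70*d^2) = 70*A^4 + 140 + 70*A^-4
  A^-2 * (56*d^3) = -56*A^4 - 168 - 168*A^-4 - 56*A^-8
  A^-4 * (28*d^4) = 28*A^4 + 112 + 168*A^-4 + 112*A^-8 + 28*A^-12
  A^-6 * (8*d^5) = -8*A^4 - 40 - 80*A^-4 - 80*A^-8 - 40*A^-12 - 8*A^-16
  A^-8 * (d^6) = A^4 + 6 + 15*A^-4 + 20*A^-8 + 15*A^-12 + 6*A^-16 + A^-20
Summing the groups: <K> = A^12 - A^8 + 3*A^4 - 3 + 3*A^-4 - 4*A^-8 + 3*A^-12 - 2*A^-16 + A^-20
Normalise by the writhe: (-A^3)^(-w) = (-A^3)^(-4) = A^-12, so f(A) = A^-12 * <K> = 1 - A^-4 + 3*A^-8 - 3*A^-12 + 3*A^-16 - 4*A^-20 + 3*A^-24 - 2*A^-28 + A^-32.
Substitute A = t^(-1/4), i.e. A^e → t^(-e/4): V(t) = t^8 - 2*t^7 + 3*t^6 - 4*t^5 + 3*t^4 - 3*t^3 + 3*t^2 - t + 1

Answer: t^8 - 2*t^7 + 3*t^6 - 4*t^5 + 3*t^4 - 3*t^3 + 3*t^2 - t + 1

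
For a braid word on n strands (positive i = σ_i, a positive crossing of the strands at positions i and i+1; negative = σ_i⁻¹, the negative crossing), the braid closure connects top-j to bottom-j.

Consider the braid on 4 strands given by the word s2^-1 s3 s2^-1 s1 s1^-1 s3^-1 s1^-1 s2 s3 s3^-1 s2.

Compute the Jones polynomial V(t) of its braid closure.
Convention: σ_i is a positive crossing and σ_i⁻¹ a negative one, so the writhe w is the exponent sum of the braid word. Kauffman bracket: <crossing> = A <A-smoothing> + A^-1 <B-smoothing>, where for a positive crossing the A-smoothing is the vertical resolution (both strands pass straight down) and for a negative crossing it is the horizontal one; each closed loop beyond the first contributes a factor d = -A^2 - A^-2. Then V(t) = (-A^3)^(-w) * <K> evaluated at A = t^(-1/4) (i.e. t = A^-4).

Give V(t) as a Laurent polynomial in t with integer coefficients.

The presented braid s2^-1 s3 s2^-1 s1 s1^-1 s3^-1 s1^-1 s2 s3 s3^-1 s2 on 4 strands reduces by inverse Markov moves (closure unchanged at each step):
  Deconjugate: the word is γ·β·γ⁻¹ with γ = s2^-1 s3 (prefix) and γ⁻¹ = s3^-1 s2 (suffix); strip both.
Reduced to β = s2^-1 s1 s1^-1 s3^-1 s1^-1 s2 s3 on 4 strands, 7 crossings.
Compute on β:
First cancel adjacent σ_i σ_i⁻¹ pairs (Reidemeister II — same braid, same closure): s2^-1 s1 s1^-1 s3^-1 s1^-1 s2 s3 → s2^-1 s3^-1 s1^-1 s2 s3.
Braid: s2^-1 s3^-1 s1^-1 s2 s3 on 4 strands, 5 crossings.
Writhe w = (#positive) - (#negative) = 2 - 3 = -1.
Enumerate smoothing states for the bracket polynomial. There are 2^5 = 32 states.
Each crossing splits two ways (0=vertical, 1=horizontal). The state's weight is A^(#A-smoothings - #B-smoothings) * d^(loops - 1).
  state 00000: A-exp=-1, loops=4, term = A^-1 * d^3
  state 00001: A-exp=-3, loops=3, term = A^-3 * d^2
  state 00010: A-exp=-3, loops=3, term = A^-3 * d^2
  state 00011: A-exp=-5, loops=2, term = A^-5 * d^1
  state 00100: A-exp=+1, loops=3, term = A^1 * d^2
  state 00101: A-exp=-1, loops=2, term = A^-1 * d^1
  state 00110: A-exp=-1, loops=2, term = A^-1 * d^1
  state 00111: A-exp=-3, loops=1, term = A^-3 * d^0
  state 01000: A-exp=+1, loops=3, term = A^1 * d^2
  state 01001: A-exp=-1, loops=4, term = A^-1 * d^3
  state 01010: A-exp=-1, loops=2, term = A^-1 * d^1
  state 01011: A-exp=-3, loops=3, term = A^-3 * d^2
  state 01100: A-exp=+3, loops=2, term = A^3 * d^1
  state 01101: A-exp=+1, loops=3, term = A^1 * d^2
  state 01110: A-exp=+1, loops=1, term = A^1 * d^0
  state 01111: A-exp=-1, loops=2, term = A^-1 * d^1
  state 10000: A-exp=+1, loops=3, term = A^1 * d^2
  state 10001: A-exp=-1, loops=2, term = A^-1 * d^1
  state 10010: A-exp=-1, loops=4, term = A^-1 * d^3
  state 10011: A-exp=-3, loops=3, term = A^-3 * d^2
  state 10100: A-exp=+3, loops=2, term = A^3 * d^1
  state 10101: A-exp=+1, loops=1, term = A^1 * d^0
  state 10110: A-exp=+1, loops=3, term = A^1 * d^2
  state 10111: A-exp=-1, loops=2, term = A^-1 * d^1
  state 11000: A-exp=+3, loops=2, term = A^3 * d^1
  state 11001: A-exp=+1, loops=3, term = A^1 * d^2
  state 11010: A-exp=+1, loops=3, term = A^1 * d^2
  state 11011: A-exp=-1, loops=2, term = A^-1 * d^1
  state 11100: A-exp=+5, loops=1, term = A^5 * d^0
  state 11101: A-exp=+3, loops=2, term = A^3 * d^1
  state 11110: A-exp=+3, loops=2, term = A^3 * d^1
  state 11111: A-exp=+1, loops=1, term = A^1 * d^0
Collect the terms by A-exponent (count of states per loop number):
Powers of d = -A^2 - A^-2: d^2 = A^4 + 2 + A^-4; d^3 = -A^6 - 3*A^2 - 3*A^-2 - A^-6.
  A^5 * (1) = A^5
  A^3 * (5*d) = -5*A^5 - 5*A
  A^1 * (3 + 7*d^2) = 7*A^5 + 17*A + 7*A^-3
  A^-1 * (7*d + 3*d^3) = -3*A^5 - 16*A - 16*A^-3 - 3*A^-7
  A^-3 * (1 + 4*d^2) = 4*A + 9*A^-3 + 4*A^-7
  A^-5 * (d) = -A^-3 - A^-7
Summing the groups: <K> = -A^-3
Normalise by the writhe: (-A^3)^(-w) = (-A^3)^(1) = -A^3, so f(A) = -A^3 * <K> = 1.
Substitute A = t^(-1/4), i.e. A^e → t^(-e/4): V(t) = 1

Answer: 1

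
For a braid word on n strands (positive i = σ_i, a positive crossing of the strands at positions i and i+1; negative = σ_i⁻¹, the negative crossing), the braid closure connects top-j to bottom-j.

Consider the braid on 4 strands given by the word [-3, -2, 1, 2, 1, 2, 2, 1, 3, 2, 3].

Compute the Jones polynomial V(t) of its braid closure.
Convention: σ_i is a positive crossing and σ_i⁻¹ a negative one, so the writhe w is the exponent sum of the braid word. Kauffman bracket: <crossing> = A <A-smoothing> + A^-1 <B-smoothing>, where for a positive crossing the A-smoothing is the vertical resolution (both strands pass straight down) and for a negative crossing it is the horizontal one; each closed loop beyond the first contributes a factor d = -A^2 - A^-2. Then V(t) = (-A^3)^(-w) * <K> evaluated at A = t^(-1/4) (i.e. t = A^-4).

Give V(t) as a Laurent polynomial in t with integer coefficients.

-t^7 + t^6 - t^5 + t^4 + t^2

Derivation:
The presented braid s3^-1 s2^-1 s1 s2 s1 s2 s2 s1 s3 s2 s3 on 4 strands reduces by inverse Markov moves (closure unchanged at each step):
  Deconjugate: the word is γ·β·γ⁻¹ with γ = s3^-1 s2^-1 (prefix) and γ⁻¹ = s2 s3 (suffix); strip both.
  Destabilize: the word has the form β·s3 where s3 occurs only as the final letter (β ∈ B_3); drop it and the last strand → 3 strands.
Reduced to β = s1 s2 s1 s2 s2 s1 on 3 strands, 6 crossings.
Compute on β:
Braid: s1 s2 s1 s2 s2 s1 on 3 strands, 6 crossings.
Writhe w = (#positive) - (#negative) = 6 - 0 = 6.
Enumerate smoothing states for the bracket polynomial. There are 2^6 = 64 states.
Smooth each crossing (0=||, 1=⌣⌢); contribution A^(Σ sign_k(1-2s_k)) * d^(L-1).
Tabulate the states by total A-exponent and number of loops L (A-exp: L × count):
  A^6: L=3 ×1
  A^4: L=2 ×6
  A^2: L=1 ×9, L=3 ×6
  A^0: L=2 ×18, L=4 ×2
  A^-2: L=1 ×4, L=3 ×11
  A^-4: L=2 ×4, L=4 ×2
  A^-6: L=3 ×1
Each group contributes A^e * Σ count * d^(L-1):
Powers of d = -A^2 - A^-2: d^2 = A^4 + 2 + A^-4; d^3 = -A^6 - 3*A^2 - 3*A^-2 - A^-6.
  A^6 * (d^2) = A^10 + 2*A^6 + A^2
  A^4 * (6*d) = -6*A^6 - 6*A^2
  A^2 * (9 + 6*d^2) = 6*A^6 + 21*A^2 + 6*A^-2
  A^0 * (18*d + 2*d^3) = -2*A^6 - 24*A^2 - 24*A^-2 - 2*A^-6
  A^-2 * (4 + 11*d^2) = 11*A^2 + 26*A^-2 + 11*A^-6
  A^-4 * (4*d + 2*d^3) = -2*A^2 - 10*A^-2 - 10*A^-6 - 2*A^-10
  A^-6 * (d^2) = A^-2 + 2*A^-6 + A^-10
Summing the groups: <K> = A^10 + A^2 - A^-2 + A^-6 - A^-10
Normalise by the writhe: (-A^3)^(-w) = (-A^3)^(-6) = A^-18, so f(A) = A^-18 * <K> = A^-8 + A^-16 - A^-20 + A^-24 - A^-28.
Substitute A = t^(-1/4), i.e. A^e → t^(-e/4): V(t) = -t^7 + t^6 - t^5 + t^4 + t^2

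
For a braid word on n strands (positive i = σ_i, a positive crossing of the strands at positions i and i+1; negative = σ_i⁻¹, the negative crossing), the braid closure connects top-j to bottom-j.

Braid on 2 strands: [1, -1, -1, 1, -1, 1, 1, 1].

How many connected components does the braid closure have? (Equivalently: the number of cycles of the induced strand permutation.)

2

Derivation:
Track the strand permutation on 2 strands, starting from identity.
  step 1: s1 swaps positions 1,2 -> [2 1]
  step 2: s1^-1 swaps positions 1,2 -> [1 2]
  step 3: s1^-1 swaps positions 1,2 -> [2 1]
  step 4: s1 swaps positions 1,2 -> [1 2]
  step 5: s1^-1 swaps positions 1,2 -> [2 1]
  step 6: s1 swaps positions 1,2 -> [1 2]
  step 7: s1 swaps positions 1,2 -> [2 1]
  step 8: s1 swaps positions 1,2 -> [1 2]
Final permutation (position -> original strand): [1 2]
Closure components = cycle count of this permutation = 2.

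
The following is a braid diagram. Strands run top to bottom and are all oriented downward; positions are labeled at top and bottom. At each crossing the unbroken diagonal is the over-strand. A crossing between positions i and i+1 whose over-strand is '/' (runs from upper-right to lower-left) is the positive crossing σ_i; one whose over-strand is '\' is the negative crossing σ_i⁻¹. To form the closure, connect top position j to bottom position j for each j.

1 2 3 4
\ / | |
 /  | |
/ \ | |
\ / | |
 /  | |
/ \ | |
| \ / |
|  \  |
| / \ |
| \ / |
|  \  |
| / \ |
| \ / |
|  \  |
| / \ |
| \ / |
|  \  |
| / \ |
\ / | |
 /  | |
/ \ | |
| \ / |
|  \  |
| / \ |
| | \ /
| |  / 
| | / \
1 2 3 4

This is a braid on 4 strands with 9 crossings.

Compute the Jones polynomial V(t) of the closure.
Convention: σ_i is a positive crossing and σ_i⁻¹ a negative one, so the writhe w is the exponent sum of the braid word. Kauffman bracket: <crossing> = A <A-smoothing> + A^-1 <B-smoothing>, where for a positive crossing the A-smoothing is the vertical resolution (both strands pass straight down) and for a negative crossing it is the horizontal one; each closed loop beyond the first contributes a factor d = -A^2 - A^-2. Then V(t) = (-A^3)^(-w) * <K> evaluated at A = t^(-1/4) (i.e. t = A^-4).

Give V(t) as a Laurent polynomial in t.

-t^2 + 2*t - 2 + 4*t^-1 - 4*t^-2 + 4*t^-3 - 3*t^-4 + 2*t^-5 - t^-6

Derivation:
Reading the diagram top to bottom ('/'-over between positions i,i+1 = s_i, '\'-over = s_i^-1): braid word = s1 s1 s2^-1 s2^-1 s2^-1 s2^-1 s1 s2^-1 s3.
The presented braid s1 s1 s2^-1 s2^-1 s2^-1 s2^-1 s1 s2^-1 s3 on 4 strands reduces by inverse Markov moves (closure unchanged at each step):
  Destabilize: the word has the form β·s3 where s3 occurs only as the final letter (β ∈ B_3); drop it and the last strand → 3 strands.
Reduced to β = s1 s1 s2^-1 s2^-1 s2^-1 s2^-1 s1 s2^-1 on 3 strands, 8 crossings.
Compute on β:
Braid: s1 s1 s2^-1 s2^-1 s2^-1 s2^-1 s1 s2^-1 on 3 strands, 8 crossings.
Writhe w = (#positive) - (#negative) = 3 - 5 = -2.
Enumerate smoothing states for the bracket polynomial. There are 2^8 = 256 states.
For each crossing: s=0 is the vertical smoothing, s=1 horizontal. Crossing k contributes A^(sign_k * (1 - 2*s_k)); loop factor d = -A^2 - A^-2.
Tabulate the states by total A-exponent and number of loops L (A-exp: L × count):
  A^8: L=6 ×1
  A^6: L=5 ×8
  A^4: L=4 ×27, L=6 ×1
  A^2: L=3 ×48, L=5 ×8
  A^0: L=2 ×47, L=4 ×22, L=6 ×1
  A^-2: L=1 ×23, L=3 ×29, L=5 ×4
  A^-4: L=2 ×22, L=4 ×6
  A^-6: L=3 ×8
  A^-8: L=4 ×1
Each group contributes A^e * Σ count * d^(L-1):
Powers of d = -A^2 - A^-2: d^2 = A^4 + 2 + A^-4; d^3 = -A^6 - 3*A^2 - 3*A^-2 - A^-6; d^4 = A^8 + 4*A^4 + 6 + 4*A^-4 + A^-8; d^5 = -A^10 - 5*A^6 - 10*A^2 - 10*A^-2 - 5*A^-6 - A^-10.
  A^8 * (d^5) = -A^18 - 5*A^14 - 10*A^10 - 10*A^6 - 5*A^2 - A^-2
  A^6 * (8*d^4) = 8*A^14 + 32*A^10 + 48*A^6 + 32*A^2 + 8*A^-2
  A^4 * (27*d^3 + d^5) = -A^14 - 32*A^10 - 91*A^6 - 91*A^2 - 32*A^-2 - A^-6
  A^2 * (48*d^2 + 8*d^4) = 8*A^10 + 80*A^6 + 144*A^2 + 80*A^-2 + 8*A^-6
  A^0 * (47*d + 22*d^3 + d^5) = -A^10 - 27*A^6 - 123*A^2 - 123*A^-2 - 27*A^-6 - A^-10
  A^-2 * (23 + 29*d^2 + 4*d^4) = 4*A^6 + 45*A^2 + 105*A^-2 + 45*A^-6 + 4*A^-10
  A^-4 * (22*d + 6*d^3) = -6*A^2 - 40*A^-2 - 40*A^-6 - 6*A^-10
  A^-6 * (8*d^2) = 8*A^-2 + 16*A^-6 + 8*A^-10
  A^-8 * (d^3) = -A^-2 - 3*A^-6 - 3*A^-10 - A^-14
Summing the groups: <K> = -A^18 + 2*A^14 - 3*A^10 + 4*A^6 - 4*A^2 + 4*A^-2 - 2*A^-6 + 2*A^-10 - A^-14
Normalise by the writhe: (-A^3)^(-w) = (-A^3)^(2) = A^6, so f(A) = A^6 * <K> = -A^24 + 2*A^20 - 3*A^16 + 4*A^12 - 4*A^8 + 4*A^4 - 2 + 2*A^-4 - A^-8.
Substitute A = t^(-1/4), i.e. A^e → t^(-e/4): V(t) = -t^2 + 2*t - 2 + 4*t^-1 - 4*t^-2 + 4*t^-3 - 3*t^-4 + 2*t^-5 - t^-6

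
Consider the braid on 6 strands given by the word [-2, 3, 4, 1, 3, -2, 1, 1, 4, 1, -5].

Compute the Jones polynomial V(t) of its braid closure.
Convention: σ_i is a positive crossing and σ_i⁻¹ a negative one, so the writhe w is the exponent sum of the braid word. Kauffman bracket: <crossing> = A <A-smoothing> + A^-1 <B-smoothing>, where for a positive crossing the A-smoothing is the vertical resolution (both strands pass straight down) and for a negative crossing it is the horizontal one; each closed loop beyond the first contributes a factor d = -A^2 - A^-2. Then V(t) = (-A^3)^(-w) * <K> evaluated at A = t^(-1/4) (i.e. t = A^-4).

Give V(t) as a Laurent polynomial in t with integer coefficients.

-t^9 + 3*t^8 - 4*t^7 + 5*t^6 - 6*t^5 + 5*t^4 - 4*t^3 + 3*t^2 - t + 1

Derivation:
The presented braid s2^-1 s3 s4 s1 s3 s2^-1 s1 s1 s4 s1 s5^-1 on 6 strands reduces by inverse Markov moves (closure unchanged at each step):
  Destabilize: the word has the form β·s5^-1 where s5^-1 occurs only as the final letter (β ∈ B_5); drop it and the last strand → 5 strands.
Reduced to β = s2^-1 s3 s4 s1 s3 s2^-1 s1 s1 s4 s1 on 5 strands, 10 crossings.
Compute on β:
Braid: s2^-1 s3 s4 s1 s3 s2^-1 s1 s1 s4 s1 on 5 strands, 10 crossings.
Writhe w = (#positive) - (#negative) = 8 - 2 = 6.
State-sum expansion of <K>. There are 2^10 = 1024 states.
For each crossing: s=0 is the vertical smoothing, s=1 horizontal. Crossing k contributes A^(sign_k * (1 - 2*s_k)); loop factor d = -A^2 - A^-2.
Tabulate the states by total A-exponent and number of loops L (A-exp: L × count):
  A^10: L=5 ×1
  A^8: L=4 ×10
  A^6: L=3 ×39, L=5 ×6
  A^4: L=2 ×68, L=4 ×51, L=6 ×1
  A^2: L=1 ×44, L=3 ×139, L=5 ×27
  A^0: L=2 ×126, L=4 ×118, L=6 ×8
  A^-2: L=1 ×11, L=3 ×140, L=5 ×58, L=7 ×1
  A^-4: L=2 ×19, L=4 ×85, L=6 ×16
  A^-6: L=3 ×15, L=5 ×28, L=7 ×2
  A^-8: L=4 ×6, L=6 ×4
  A^-10: L=5 ×1
Each group contributes A^e * Σ count * d^(L-1):
Powers of d = -A^2 - A^-2: d^2 = A^4 + 2 + A^-4; d^3 = -A^6 - 3*A^2 - 3*A^-2 - A^-6; d^4 = A^8 + 4*A^4 + 6 + 4*A^-4 + A^-8; d^5 = -A^10 - 5*A^6 - 10*A^2 - 10*A^-2 - 5*A^-6 - A^-10; d^6 = A^12 + 6*A^8 + 15*A^4 + 20 + 15*A^-4 + 6*A^-8 + A^-12.
  A^10 * (d^4) = A^18 + 4*A^14 + 6*A^10 + 4*A^6 + A^2
  A^8 * (10*d^3) = -10*A^14 - 30*A^10 - 30*A^6 - 10*A^2
  A^6 * (39*d^2 + 6*d^4) = 6*A^14 + 63*A^10 + 114*A^6 + 63*A^2 + 6*A^-2
  A^4 * (68*d + 51*d^3 + d^5) = -A^14 - 56*A^10 - 231*A^6 - 231*A^2 - 56*A^-2 - A^-6
  A^2 * (44 + 139*d^2 + 27*d^4) = 27*A^10 + 247*A^6 + 484*A^2 + 247*A^-2 + 27*A^-6
  A^0 * (126*d + 118*d^3 + 8*d^5) = -8*A^10 - 158*A^6 - 560*A^2 - 560*A^-2 - 158*A^-6 - 8*A^-10
  A^-2 * (11 + 140*d^2 + 58*d^4 + d^6) = A^10 + 64*A^6 + 387*A^2 + 659*A^-2 + 387*A^-6 + 64*A^-10 + A^-14
  A^-4 * (19*d + 85*d^3 + 16*d^5) = -16*A^6 - 165*A^2 - 434*A^-2 - 434*A^-6 - 165*A^-10 - 16*A^-14
  A^-6 * (15*d^2 + 28*d^4 + 2*d^6) = 2*A^6 + 40*A^2 + 157*A^-2 + 238*A^-6 + 157*A^-10 + 40*A^-14 + 2*A^-18
  A^-8 * (6*d^3 + 4*d^5) = -4*A^2 - 26*A^-2 - 58*A^-6 - 58*A^-10 - 26*A^-14 - 4*A^-18
  A^-10 * (d^4) = A^-2 + 4*A^-6 + 6*A^-10 + 4*A^-14 + A^-18
Summing the groups: <K> = A^18 - A^14 + 3*A^10 - 4*A^6 + 5*A^2 - 6*A^-2 + 5*A^-6 - 4*A^-10 + 3*A^-14 - A^-18
Normalise by the writhe: (-A^3)^(-w) = (-A^3)^(-6) = A^-18, so f(A) = A^-18 * <K> = 1 - A^-4 + 3*A^-8 - 4*A^-12 + 5*A^-16 - 6*A^-20 + 5*A^-24 - 4*A^-28 + 3*A^-32 - A^-36.
Substitute A = t^(-1/4), i.e. A^e → t^(-e/4): V(t) = -t^9 + 3*t^8 - 4*t^7 + 5*t^6 - 6*t^5 + 5*t^4 - 4*t^3 + 3*t^2 - t + 1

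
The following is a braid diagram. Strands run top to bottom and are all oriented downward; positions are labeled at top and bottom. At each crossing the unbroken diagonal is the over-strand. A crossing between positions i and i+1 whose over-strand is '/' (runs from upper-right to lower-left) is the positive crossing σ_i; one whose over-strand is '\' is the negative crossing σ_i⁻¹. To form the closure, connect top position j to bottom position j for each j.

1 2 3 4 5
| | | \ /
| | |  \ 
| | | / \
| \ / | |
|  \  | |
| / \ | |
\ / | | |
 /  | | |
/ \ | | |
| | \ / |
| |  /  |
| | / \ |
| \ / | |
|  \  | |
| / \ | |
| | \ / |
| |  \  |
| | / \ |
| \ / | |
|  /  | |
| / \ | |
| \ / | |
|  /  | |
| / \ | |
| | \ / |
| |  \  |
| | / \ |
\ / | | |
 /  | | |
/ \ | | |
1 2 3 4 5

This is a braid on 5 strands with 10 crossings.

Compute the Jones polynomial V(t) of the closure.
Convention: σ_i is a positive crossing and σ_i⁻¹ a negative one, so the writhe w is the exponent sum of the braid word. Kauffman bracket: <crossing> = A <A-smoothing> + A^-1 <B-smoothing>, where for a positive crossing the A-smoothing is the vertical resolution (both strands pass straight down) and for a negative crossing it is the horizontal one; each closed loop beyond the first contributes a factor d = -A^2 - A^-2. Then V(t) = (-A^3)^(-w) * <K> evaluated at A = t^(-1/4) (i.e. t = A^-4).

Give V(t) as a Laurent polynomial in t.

t^3 - t^2 + t - 1 + t^-1 - t^-2 + t^-3

Derivation:
Reading the diagram top to bottom ('/'-over between positions i,i+1 = s_i, '\'-over = s_i^-1): braid word = s4^-1 s2^-1 s1 s3 s2^-1 s3^-1 s2 s2 s3^-1 s1.
Braid: s4^-1 s2^-1 s1 s3 s2^-1 s3^-1 s2 s2 s3^-1 s1 on 5 strands, 10 crossings.
Writhe w = (#positive) - (#negative) = 5 - 5 = 0.
Enumerate smoothing states for the bracket polynomial. There are 2^10 = 1024 states.
For each crossing: s=0 is the vertical smoothing, s=1 horizontal. Crossing k contributes A^(sign_k * (1 - 2*s_k)); loop factor d = -A^2 - A^-2.
Tabulate the states by total A-exponent and number of loops L (A-exp: L × count):
  A^10: L=4 ×1
  A^8: L=3 ×9, L=5 ×1
  A^6: L=2 ×27, L=4 ×18
  A^4: L=1 ×28, L=3 ×78, L=5 ×14
  A^2: L=2 ×116, L=4 ×88, L=6 ×6
  A^0: L=1 ×27, L=3 ×178, L=5 ×46, L=7 ×1
  A^-2: L=2 ×78, L=4 ×123, L=6 ×9
  A^-4: L=1 ×6, L=3 ×78, L=5 ×36
  A^-6: L=2 ×11, L=4 ×31, L=6 ×3
  A^-8: L=3 ×6, L=5 ×4
  A^-10: L=4 ×1
Each group contributes A^e * Σ count * d^(L-1):
Powers of d = -A^2 - A^-2: d^2 = A^4 + 2 + A^-4; d^3 = -A^6 - 3*A^2 - 3*A^-2 - A^-6; d^4 = A^8 + 4*A^4 + 6 + 4*A^-4 + A^-8; d^5 = -A^10 - 5*A^6 - 10*A^2 - 10*A^-2 - 5*A^-6 - A^-10; d^6 = A^12 + 6*A^8 + 15*A^4 + 20 + 15*A^-4 + 6*A^-8 + A^-12.
  A^10 * (d^3) = -A^16 - 3*A^12 - 3*A^8 - A^4
  A^8 * (9*d^2 + d^4) = A^16 + 13*A^12 + 24*A^8 + 13*A^4 + 1
  A^6 * (27*d + 18*d^3) = -18*A^12 - 81*A^8 - 81*A^4 - 18
  A^4 * (28 + 78*d^2 + 14*d^4) = 14*A^12 + 134*A^8 + 268*A^4 + 134 + 14*A^-4
  A^2 * (116*d + 88*d^3 + 6*d^5) = -6*A^12 - 118*A^8 - 440*A^4 - 440 - 118*A^-4 - 6*A^-8
  A^0 * (27 + 178*d^2 + 46*d^4 + d^6) = A^12 + 52*A^8 + 377*A^4 + 679 + 377*A^-4 + 52*A^-8 + A^-12
  A^-2 * (78*d + 123*d^3 + 9*d^5) = -9*A^8 - 168*A^4 - 537 - 537*A^-4 - 168*A^-8 - 9*A^-12
  A^-4 * (6 + 78*d^2 + 36*d^4) = 36*A^4 + 222 + 378*A^-4 + 222*A^-8 + 36*A^-12
  A^-6 * (11*d + 31*d^3 + 3*d^5) = -3*A^4 - 46 - 134*A^-4 - 134*A^-8 - 46*A^-12 - 3*A^-16
  A^-8 * (6*d^2 + 4*d^4) = 4 + 22*A^-4 + 36*A^-8 + 22*A^-12 + 4*A^-16
  A^-10 * (d^3) = -A^-4 - 3*A^-8 - 3*A^-12 - A^-16
Summing the groups: <K> = A^12 - A^8 + A^4 - 1 + A^-4 - A^-8 + A^-12
Normalise by the writhe: (-A^3)^(-w) = (-A^3)^(0) = 1, so f(A) = 1 * <K> = A^12 - A^8 + A^4 - 1 + A^-4 - A^-8 + A^-12.
Substitute A = t^(-1/4), i.e. A^e → t^(-e/4): V(t) = t^3 - t^2 + t - 1 + t^-1 - t^-2 + t^-3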